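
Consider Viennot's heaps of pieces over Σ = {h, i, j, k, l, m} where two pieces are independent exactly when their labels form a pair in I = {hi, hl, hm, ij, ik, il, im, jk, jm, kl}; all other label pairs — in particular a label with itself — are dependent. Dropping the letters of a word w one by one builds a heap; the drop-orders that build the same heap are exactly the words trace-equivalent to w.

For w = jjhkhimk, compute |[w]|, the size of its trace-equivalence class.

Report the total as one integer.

piece 0:j — minimal
piece 1:j rests on {0:j}
piece 2:h rests on {1:j}
piece 3:k rests on {2:h}
piece 4:h rests on {3:k}
piece 5:i — minimal
piece 6:m rests on {3:k}
piece 7:k rests on {4:h, 6:m}
minimal pieces: {0:j, 5:i}
ways to finish when only these pieces remain (= sum over removing one remaining piece with nothing left below it):
  1 left: {5}→1  {7}→1
  2 left: {4,7}→1  {5,7}→2  {6,7}→1
  3 left: {4,5,7}→3  {4,6,7}→2  {5,6,7}→3
  4 left: {3,4,6,7}→2  {4,5,6,7}→8
  5 left: {2,3,4,6,7}→2  {3,4,5,6,7}→10
  6 left: {1,2,3,4,6,7}→2  {2,3,4,5,6,7}→12
  placing 0:j first → 14 extensions
  placing 5:i first → 2 extensions
total linear extensions = 16

16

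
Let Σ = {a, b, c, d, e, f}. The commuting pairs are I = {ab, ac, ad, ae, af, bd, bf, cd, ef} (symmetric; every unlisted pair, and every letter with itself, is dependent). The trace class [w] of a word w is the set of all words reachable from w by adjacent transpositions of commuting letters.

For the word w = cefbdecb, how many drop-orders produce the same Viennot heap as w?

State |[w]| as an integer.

#0=c has no predecessor
#1=e depends on [0:c]
#2=f depends on [0:c]
#3=b depends on [1:e]
#4=d depends on [1:e, 2:f]
#5=e depends on [3:b, 4:d]
#6=c depends on [5:e]
#7=b depends on [6:c]
sources: [0:c]
N(rest) = Σ N(rest − s) over sources s of rest; N(one piece) = 1:
  size 1 → [7]=1
  size 2 → [6,7]=1
  size 3 → [5,6,7]=1
  size 4 → [3,5,6,7]=1  [4,5,6,7]=1
  size 5 → [2,4,5,6,7]=1  [3,4,5,6,7]=2
  size 6 → [1,3,4,5,6,7]=2  [2,3,4,5,6,7]=3
  first=0(c) contributes 5

5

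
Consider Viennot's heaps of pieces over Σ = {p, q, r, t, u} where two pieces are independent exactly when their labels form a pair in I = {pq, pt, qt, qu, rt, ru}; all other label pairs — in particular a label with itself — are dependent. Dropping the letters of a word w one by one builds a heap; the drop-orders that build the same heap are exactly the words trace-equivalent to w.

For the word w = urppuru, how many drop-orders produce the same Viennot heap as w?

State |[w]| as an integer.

6

#0=u has no predecessor
#1=r has no predecessor
#2=p depends on [0:u, 1:r]
#3=p depends on [2:p]
#4=u depends on [3:p]
#5=r depends on [3:p]
#6=u depends on [4:u]
sources: [0:u, 1:r]
N(rest) = Σ N(rest − s) over sources s of rest; N(one piece) = 1:
  size 1 → [5]=1  [6]=1
  size 2 → [4,6]=1  [5,6]=2
  size 3 → [4,5,6]=3
  size 4 → [3,4,5,6]=3
  size 5 → [2,3,4,5,6]=3
  first=0(u) contributes 3
  first=1(r) contributes 3
|[w]| = 6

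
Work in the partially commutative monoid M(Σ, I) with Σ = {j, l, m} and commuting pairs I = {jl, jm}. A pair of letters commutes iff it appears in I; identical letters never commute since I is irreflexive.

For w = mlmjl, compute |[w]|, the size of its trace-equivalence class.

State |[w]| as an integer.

#0=m has no predecessor
#1=l depends on [0:m]
#2=m depends on [1:l]
#3=j has no predecessor
#4=l depends on [2:m]
sources: [0:m, 3:j]
N(rest) = Σ N(rest − s) over sources s of rest; N(one piece) = 1:
  size 1 → [3]=1  [4]=1
  size 2 → [2,4]=1  [3,4]=2
  size 3 → [1,2,4]=1  [2,3,4]=3
  first=0(m) contributes 4
  first=3(j) contributes 1
|[w]| = 5

5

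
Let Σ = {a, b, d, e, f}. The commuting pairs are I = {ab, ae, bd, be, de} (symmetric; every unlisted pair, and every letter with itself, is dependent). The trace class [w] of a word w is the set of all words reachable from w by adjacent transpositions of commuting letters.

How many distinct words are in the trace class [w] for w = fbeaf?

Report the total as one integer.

drop 0:f onto floor
drop 1:b onto {0:f}
drop 2:e onto {0:f}
drop 3:a onto {0:f}
drop 4:f onto {1:b, 2:e, 3:a}
ground layer = {0:f}
drop-orders for the pieces not yet dropped (sum over which currently-grounded one goes next):
  1 to go: {4} 1
  2 to go: {1,4} 1  {2,4} 1  {3,4} 1
  3 to go: {1,2,4} 2  {1,3,4} 2  {2,3,4} 2
  if 0:f drops first: 6 orders

6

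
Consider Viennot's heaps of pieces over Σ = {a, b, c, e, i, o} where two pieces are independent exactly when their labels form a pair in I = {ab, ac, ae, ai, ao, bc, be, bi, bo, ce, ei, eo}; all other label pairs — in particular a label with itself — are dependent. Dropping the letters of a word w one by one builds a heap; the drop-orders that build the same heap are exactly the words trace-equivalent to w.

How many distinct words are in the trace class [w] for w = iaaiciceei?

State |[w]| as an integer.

piece 0:i — minimal
piece 1:a — minimal
piece 2:a rests on {1:a}
piece 3:i rests on {0:i}
piece 4:c rests on {3:i}
piece 5:i rests on {4:c}
piece 6:c rests on {5:i}
piece 7:e — minimal
piece 8:e rests on {7:e}
piece 9:i rests on {6:c}
minimal pieces: {0:i, 1:a, 7:e}
ways to finish when only these pieces remain (= sum over removing one remaining piece with nothing left below it):
  1 left: {2}→1  {8}→1  {9}→1
  2 left: {1,2}→1  {2,8}→2  {2,9}→2  {6,9}→1  {7,8}→1  {8,9}→2
  3 left: {1,2,8}→3  {1,2,9}→3  {2,6,9}→3  {2,7,8}→3  {2,8,9}→6  {5,6,9}→1  {6,8,9}→3  {7,8,9}→3
  4 left: {1,2,6,9}→6  {1,2,7,8}→6  {1,2,8,9}→12  {2,5,6,9}→4  {2,6,8,9}→12  {2,7,8,9}→12  {4,5,6,9}→1  {5,6,8,9}→4  {6,7,8,9}→6
  5 left: {1,2,5,6,9}→10  {1,2,6,8,9}→30  {1,2,7,8,9}→30  {2,4,5,6,9}→5  {2,5,6,8,9}→20  {2,6,7,8,9}→30  {3,4,5,6,9}→1  {4,5,6,8,9}→5  {5,6,7,8,9}→10
  6 left: {0,3,4,5,6,9}→1  {1,2,4,5,6,9}→15  {1,2,5,6,8,9}→60  {1,2,6,7,8,9}→90  {2,3,4,5,6,9}→6  {2,4,5,6,8,9}→30  {2,5,6,7,8,9}→60  {3,4,5,6,8,9}→6  {4,5,6,7,8,9}→15
  7 left: {0,2,3,4,5,6,9}→7  {0,3,4,5,6,8,9}→7  {1,2,3,4,5,6,9}→21  {1,2,4,5,6,8,9}→105  {1,2,5,6,7,8,9}→210  {2,3,4,5,6,8,9}→42  {2,4,5,6,7,8,9}→105  {3,4,5,6,7,8,9}→21
  8 left: {0,1,2,3,4,5,6,9}→28  {0,2,3,4,5,6,8,9}→56  {0,3,4,5,6,7,8,9}→28  {1,2,3,4,5,6,8,9}→168  {1,2,4,5,6,7,8,9}→420  {2,3,4,5,6,7,8,9}→168
  placing 0:i first → 756 extensions
  placing 1:a first → 252 extensions
  placing 7:e first → 252 extensions
total linear extensions = 1260

1260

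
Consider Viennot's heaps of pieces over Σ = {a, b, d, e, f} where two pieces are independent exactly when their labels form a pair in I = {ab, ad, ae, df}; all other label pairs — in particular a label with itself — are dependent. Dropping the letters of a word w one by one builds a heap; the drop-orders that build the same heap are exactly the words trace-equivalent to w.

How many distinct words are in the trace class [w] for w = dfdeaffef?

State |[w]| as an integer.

#0=d has no predecessor
#1=f has no predecessor
#2=d depends on [0:d]
#3=e depends on [1:f, 2:d]
#4=a depends on [1:f]
#5=f depends on [3:e, 4:a]
#6=f depends on [5:f]
#7=e depends on [6:f]
#8=f depends on [7:e]
sources: [0:d, 1:f]
N(rest) = Σ N(rest − s) over sources s of rest; N(one piece) = 1:
  size 1 → [8]=1
  size 2 → [7,8]=1
  size 3 → [6,7,8]=1
  size 4 → [5,6,7,8]=1
  size 5 → [3,5,6,7,8]=1  [4,5,6,7,8]=1
  size 6 → [2,3,5,6,7,8]=1  [3,4,5,6,7,8]=2
  size 7 → [0,2,3,5,6,7,8]=1  [1,3,4,5,6,7,8]=2  [2,3,4,5,6,7,8]=3
  first=0(d) contributes 5
  first=1(f) contributes 4
|[w]| = 9

9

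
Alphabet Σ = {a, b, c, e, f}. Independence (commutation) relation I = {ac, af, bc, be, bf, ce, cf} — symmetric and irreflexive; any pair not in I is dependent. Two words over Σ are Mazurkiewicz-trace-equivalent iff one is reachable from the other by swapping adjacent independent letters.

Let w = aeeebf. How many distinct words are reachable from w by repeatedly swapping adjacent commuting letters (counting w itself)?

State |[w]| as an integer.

5

drop 0:a onto floor
drop 1:e onto {0:a}
drop 2:e onto {1:e}
drop 3:e onto {2:e}
drop 4:b onto {0:a}
drop 5:f onto {3:e}
ground layer = {0:a}
drop-orders for the pieces not yet dropped (sum over which currently-grounded one goes next):
  1 to go: {4} 1  {5} 1
  2 to go: {3,5} 1  {4,5} 2
  3 to go: {2,3,5} 1  {3,4,5} 3
  4 to go: {1,2,3,5} 1  {2,3,4,5} 4
  if 0:a drops first: 5 orders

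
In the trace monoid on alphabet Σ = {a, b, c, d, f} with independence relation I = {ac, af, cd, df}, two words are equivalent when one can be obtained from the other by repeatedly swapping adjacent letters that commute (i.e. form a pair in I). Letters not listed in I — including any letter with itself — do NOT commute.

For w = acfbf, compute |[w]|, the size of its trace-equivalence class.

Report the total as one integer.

3

#0=a has no predecessor
#1=c has no predecessor
#2=f depends on [1:c]
#3=b depends on [0:a, 2:f]
#4=f depends on [3:b]
sources: [0:a, 1:c]
N(rest) = Σ N(rest − s) over sources s of rest; N(one piece) = 1:
  size 1 → [4]=1
  size 2 → [3,4]=1
  size 3 → [0,3,4]=1  [2,3,4]=1
  first=0(a) contributes 1
  first=1(c) contributes 2
|[w]| = 3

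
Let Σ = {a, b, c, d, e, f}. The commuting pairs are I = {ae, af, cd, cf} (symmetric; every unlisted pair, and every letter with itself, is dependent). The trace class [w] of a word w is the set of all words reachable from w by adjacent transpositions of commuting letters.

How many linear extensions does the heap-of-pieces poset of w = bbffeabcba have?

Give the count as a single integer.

4

piece 0:b — minimal
piece 1:b rests on {0:b}
piece 2:f rests on {1:b}
piece 3:f rests on {2:f}
piece 4:e rests on {3:f}
piece 5:a rests on {1:b}
piece 6:b rests on {4:e, 5:a}
piece 7:c rests on {6:b}
piece 8:b rests on {7:c}
piece 9:a rests on {8:b}
minimal pieces: {0:b}
ways to finish when only these pieces remain (= sum over removing one remaining piece with nothing left below it):
  1 left: {9}→1
  2 left: {8,9}→1
  3 left: {7,8,9}→1
  4 left: {6,7,8,9}→1
  5 left: {4,6,7,8,9}→1  {5,6,7,8,9}→1
  6 left: {3,4,6,7,8,9}→1  {4,5,6,7,8,9}→2
  7 left: {2,3,4,6,7,8,9}→1  {3,4,5,6,7,8,9}→3
  8 left: {2,3,4,5,6,7,8,9}→4
  placing 0:b first → 4 extensions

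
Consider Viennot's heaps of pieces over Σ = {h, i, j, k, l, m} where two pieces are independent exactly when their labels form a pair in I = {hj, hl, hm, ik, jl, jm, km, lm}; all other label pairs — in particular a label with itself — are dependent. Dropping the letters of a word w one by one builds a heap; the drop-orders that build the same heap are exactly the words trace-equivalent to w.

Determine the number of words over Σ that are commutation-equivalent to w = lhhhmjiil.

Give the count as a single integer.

120

drop 0:l onto floor
drop 1:h onto floor
drop 2:h onto {1:h}
drop 3:h onto {2:h}
drop 4:m onto floor
drop 5:j onto floor
drop 6:i onto {0:l, 3:h, 4:m, 5:j}
drop 7:i onto {6:i}
drop 8:l onto {7:i}
ground layer = {0:l, 1:h, 4:m, 5:j}
drop-orders for the pieces not yet dropped (sum over which currently-grounded one goes next):
  1 to go: {8} 1
  2 to go: {7,8} 1
  3 to go: {6,7,8} 1
  4 to go: {0,6,7,8} 1  {3,6,7,8} 1  {4,6,7,8} 1  {5,6,7,8} 1
  5 to go: {0,3,6,7,8} 2  {0,4,6,7,8} 2  {0,5,6,7,8} 2  {2,3,6,7,8} 1  {3,4,6,7,8} 2  {3,5,6,7,8} 2  {4,5,6,7,8} 2
  6 to go: {0,2,3,6,7,8} 3  {0,3,4,6,7,8} 6  {0,3,5,6,7,8} 6  {0,4,5,6,7,8} 6  {1,2,3,6,7,8} 1  {2,3,4,6,7,8} 3  {2,3,5,6,7,8} 3  {3,4,5,6,7,8} 6
  7 to go: {0,1,2,3,6,7,8} 4  {0,2,3,4,6,7,8} 12  {0,2,3,5,6,7,8} 12  {0,3,4,5,6,7,8} 24  {1,2,3,4,6,7,8} 4  {1,2,3,5,6,7,8} 4  {2,3,4,5,6,7,8} 12
  if 0:l drops first: 20 orders
  if 1:h drops first: 60 orders
  if 4:m drops first: 20 orders
  if 5:j drops first: 20 orders
heap linearizations: 120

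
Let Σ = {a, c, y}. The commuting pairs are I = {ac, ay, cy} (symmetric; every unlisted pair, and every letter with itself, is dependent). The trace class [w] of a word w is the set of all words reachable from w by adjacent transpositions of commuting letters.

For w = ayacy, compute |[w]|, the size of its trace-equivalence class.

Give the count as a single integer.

#0=a has no predecessor
#1=y has no predecessor
#2=a depends on [0:a]
#3=c has no predecessor
#4=y depends on [1:y]
sources: [0:a, 1:y, 3:c]
N(rest) = Σ N(rest − s) over sources s of rest; N(one piece) = 1:
  size 1 → [2]=1  [3]=1  [4]=1
  size 2 → [0,2]=1  [1,4]=1  [2,3]=2  [2,4]=2  [3,4]=2
  size 3 → [0,2,3]=3  [0,2,4]=3  [1,2,4]=3  [1,3,4]=3  [2,3,4]=6
  first=0(a) contributes 12
  first=1(y) contributes 12
  first=3(c) contributes 6
|[w]| = 30

30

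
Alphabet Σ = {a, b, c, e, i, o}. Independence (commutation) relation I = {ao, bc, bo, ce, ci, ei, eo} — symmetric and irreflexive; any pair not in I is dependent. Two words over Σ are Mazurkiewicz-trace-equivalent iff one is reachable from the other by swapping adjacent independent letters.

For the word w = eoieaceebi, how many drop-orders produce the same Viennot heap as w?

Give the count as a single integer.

drop 0:e onto floor
drop 1:o onto floor
drop 2:i onto {1:o}
drop 3:e onto {0:e}
drop 4:a onto {2:i, 3:e}
drop 5:c onto {4:a}
drop 6:e onto {4:a}
drop 7:e onto {6:e}
drop 8:b onto {7:e}
drop 9:i onto {8:b}
ground layer = {0:e, 1:o}
drop-orders for the pieces not yet dropped (sum over which currently-grounded one goes next):
  1 to go: {5} 1  {9} 1
  2 to go: {5,9} 2  {8,9} 1
  3 to go: {5,8,9} 3  {7,8,9} 1
  4 to go: {5,7,8,9} 4  {6,7,8,9} 1
  5 to go: {5,6,7,8,9} 5
  6 to go: {4,5,6,7,8,9} 5
  7 to go: {2,4,5,6,7,8,9} 5  {3,4,5,6,7,8,9} 5
  8 to go: {0,3,4,5,6,7,8,9} 5  {1,2,4,5,6,7,8,9} 5  {2,3,4,5,6,7,8,9} 10
  if 0:e drops first: 15 orders
  if 1:o drops first: 15 orders
heap linearizations: 30

30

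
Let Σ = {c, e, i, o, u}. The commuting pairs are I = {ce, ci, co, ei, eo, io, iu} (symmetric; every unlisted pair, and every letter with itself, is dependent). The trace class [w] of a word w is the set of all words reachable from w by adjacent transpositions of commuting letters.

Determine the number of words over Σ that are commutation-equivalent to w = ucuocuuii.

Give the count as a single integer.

0(u) covers ∅
1(c) covers 0:u
2(u) covers 1:c
3(o) covers 2:u
4(c) covers 2:u
5(u) covers 3:o, 4:c
6(u) covers 5:u
7(i) covers ∅
8(i) covers 7:i
floor of heap: 0:u, 7:i
completions by unplaced set U, small U first (add the entries for U minus each lowest piece of U):
  |U|=1: {6}:1  {8}:1
  |U|=2: {5,6}:1  {6,8}:2  {7,8}:1
  |U|=3: {3,5,6}:1  {4,5,6}:1  {5,6,8}:3  {6,7,8}:3
  |U|=4: {3,4,5,6}:2  {3,5,6,8}:4  {4,5,6,8}:4  {5,6,7,8}:6
  |U|=5: {2,3,4,5,6}:2  {3,4,5,6,8}:10  {3,5,6,7,8}:10  {4,5,6,7,8}:10
  |U|=6: {1,2,3,4,5,6}:2  {2,3,4,5,6,8}:12  {3,4,5,6,7,8}:30
  |U|=7: {0,1,2,3,4,5,6}:2  {1,2,3,4,5,6,8}:14  {2,3,4,5,6,7,8}:42
  start at 0(u): 56
  start at 7(i): 16
sum over floor = 72

72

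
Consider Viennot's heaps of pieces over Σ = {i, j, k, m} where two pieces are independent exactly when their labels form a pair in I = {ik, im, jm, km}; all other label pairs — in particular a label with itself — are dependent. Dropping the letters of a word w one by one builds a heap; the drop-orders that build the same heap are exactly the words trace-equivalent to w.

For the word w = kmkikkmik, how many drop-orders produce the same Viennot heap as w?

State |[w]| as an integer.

0(k) covers ∅
1(m) covers ∅
2(k) covers 0:k
3(i) covers ∅
4(k) covers 2:k
5(k) covers 4:k
6(m) covers 1:m
7(i) covers 3:i
8(k) covers 5:k
floor of heap: 0:k, 1:m, 3:i
completions by unplaced set U, small U first (add the entries for U minus each lowest piece of U):
  |U|=1: {6}:1  {7}:1  {8}:1
  |U|=2: {1,6}:1  {3,7}:1  {5,8}:1  {6,7}:2  {6,8}:2  {7,8}:2
  |U|=3: {1,6,7}:3  {1,6,8}:3  {3,6,7}:3  {3,7,8}:3  {4,5,8}:1  {5,6,8}:3  {5,7,8}:3  {6,7,8}:6
  |U|=4: {1,3,6,7}:6  {1,5,6,8}:6  {1,6,7,8}:12  {2,4,5,8}:1  {3,5,7,8}:6  {3,6,7,8}:12  {4,5,6,8}:4  {4,5,7,8}:4  {5,6,7,8}:12
  |U|=5: {0,2,4,5,8}:1  {1,3,6,7,8}:30  {1,4,5,6,8}:10  {1,5,6,7,8}:30  {2,4,5,6,8}:5  {2,4,5,7,8}:5  {3,4,5,7,8}:10  {3,5,6,7,8}:30  {4,5,6,7,8}:20
  |U|=6: {0,2,4,5,6,8}:6  {0,2,4,5,7,8}:6  {1,2,4,5,6,8}:15  {1,3,5,6,7,8}:90  {1,4,5,6,7,8}:60  {2,3,4,5,7,8}:15  {2,4,5,6,7,8}:30  {3,4,5,6,7,8}:60
  |U|=7: {0,1,2,4,5,6,8}:21  {0,2,3,4,5,7,8}:21  {0,2,4,5,6,7,8}:42  {1,2,4,5,6,7,8}:105  {1,3,4,5,6,7,8}:210  {2,3,4,5,6,7,8}:105
  start at 0(k): 420
  start at 1(m): 168
  start at 3(i): 168
sum over floor = 756

756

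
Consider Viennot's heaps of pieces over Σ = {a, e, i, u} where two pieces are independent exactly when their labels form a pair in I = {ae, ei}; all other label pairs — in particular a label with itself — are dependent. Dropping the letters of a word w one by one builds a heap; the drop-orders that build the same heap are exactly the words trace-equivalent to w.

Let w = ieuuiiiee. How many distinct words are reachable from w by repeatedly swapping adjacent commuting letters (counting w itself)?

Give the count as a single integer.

0(i) covers ∅
1(e) covers ∅
2(u) covers 0:i, 1:e
3(u) covers 2:u
4(i) covers 3:u
5(i) covers 4:i
6(i) covers 5:i
7(e) covers 3:u
8(e) covers 7:e
floor of heap: 0:i, 1:e
completions by unplaced set U, small U first (add the entries for U minus each lowest piece of U):
  |U|=1: {6}:1  {8}:1
  |U|=2: {5,6}:1  {6,8}:2  {7,8}:1
  |U|=3: {4,5,6}:1  {5,6,8}:3  {6,7,8}:3
  |U|=4: {4,5,6,8}:4  {5,6,7,8}:6
  |U|=5: {4,5,6,7,8}:10
  |U|=6: {3,4,5,6,7,8}:10
  |U|=7: {2,3,4,5,6,7,8}:10
  start at 0(i): 10
  start at 1(e): 10
sum over floor = 20

20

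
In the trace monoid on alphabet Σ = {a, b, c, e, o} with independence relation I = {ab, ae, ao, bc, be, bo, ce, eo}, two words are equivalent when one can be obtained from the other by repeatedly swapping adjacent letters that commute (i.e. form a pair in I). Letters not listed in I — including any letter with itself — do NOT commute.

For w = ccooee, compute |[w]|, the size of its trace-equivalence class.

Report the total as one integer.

15

piece 0:c — minimal
piece 1:c rests on {0:c}
piece 2:o rests on {1:c}
piece 3:o rests on {2:o}
piece 4:e — minimal
piece 5:e rests on {4:e}
minimal pieces: {0:c, 4:e}
ways to finish when only these pieces remain (= sum over removing one remaining piece with nothing left below it):
  1 left: {3}→1  {5}→1
  2 left: {2,3}→1  {3,5}→2  {4,5}→1
  3 left: {1,2,3}→1  {2,3,5}→3  {3,4,5}→3
  4 left: {0,1,2,3}→1  {1,2,3,5}→4  {2,3,4,5}→6
  placing 0:c first → 10 extensions
  placing 4:e first → 5 extensions
total linear extensions = 15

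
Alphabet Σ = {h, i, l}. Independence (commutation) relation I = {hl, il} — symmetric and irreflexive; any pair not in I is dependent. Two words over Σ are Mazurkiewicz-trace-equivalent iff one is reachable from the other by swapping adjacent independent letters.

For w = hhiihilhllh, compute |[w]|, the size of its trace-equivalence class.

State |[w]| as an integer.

165

#0=h has no predecessor
#1=h depends on [0:h]
#2=i depends on [1:h]
#3=i depends on [2:i]
#4=h depends on [3:i]
#5=i depends on [4:h]
#6=l has no predecessor
#7=h depends on [5:i]
#8=l depends on [6:l]
#9=l depends on [8:l]
#10=h depends on [7:h]
sources: [0:h, 6:l]
N(rest) = Σ N(rest − s) over sources s of rest; N(one piece) = 1:
  size 1 → [9]=1  [10]=1
  size 2 → [7,10]=1  [8,9]=1  [9,10]=2
  size 3 → [5,7,10]=1  [6,8,9]=1  [7,9,10]=3  [8,9,10]=3
  size 4 → [4,5,7,10]=1  [5,7,9,10]=4  [6,8,9,10]=4  [7,8,9,10]=6
  size 5 → [3,4,5,7,10]=1  [4,5,7,9,10]=5  [5,7,8,9,10]=10  [6,7,8,9,10]=10
  size 6 → [2,3,4,5,7,10]=1  [3,4,5,7,9,10]=6  [4,5,7,8,9,10]=15  [5,6,7,8,9,10]=20
  size 7 → [1,2,3,4,5,7,10]=1  [2,3,4,5,7,9,10]=7  [3,4,5,7,8,9,10]=21  [4,5,6,7,8,9,10]=35
  size 8 → [0,1,2,3,4,5,7,10]=1  [1,2,3,4,5,7,9,10]=8  [2,3,4,5,7,8,9,10]=28  [3,4,5,6,7,8,9,10]=56
  size 9 → [0,1,2,3,4,5,7,9,10]=9  [1,2,3,4,5,7,8,9,10]=36  [2,3,4,5,6,7,8,9,10]=84
  first=0(h) contributes 120
  first=6(l) contributes 45
|[w]| = 165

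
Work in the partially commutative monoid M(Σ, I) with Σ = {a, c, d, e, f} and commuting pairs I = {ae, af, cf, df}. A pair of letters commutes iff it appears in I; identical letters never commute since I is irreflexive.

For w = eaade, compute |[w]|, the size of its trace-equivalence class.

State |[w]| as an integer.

0(e) covers ∅
1(a) covers ∅
2(a) covers 1:a
3(d) covers 0:e, 2:a
4(e) covers 3:d
floor of heap: 0:e, 1:a
completions by unplaced set U, small U first (add the entries for U minus each lowest piece of U):
  |U|=1: {4}:1
  |U|=2: {3,4}:1
  |U|=3: {0,3,4}:1  {2,3,4}:1
  start at 0(e): 1
  start at 1(a): 2
sum over floor = 3

3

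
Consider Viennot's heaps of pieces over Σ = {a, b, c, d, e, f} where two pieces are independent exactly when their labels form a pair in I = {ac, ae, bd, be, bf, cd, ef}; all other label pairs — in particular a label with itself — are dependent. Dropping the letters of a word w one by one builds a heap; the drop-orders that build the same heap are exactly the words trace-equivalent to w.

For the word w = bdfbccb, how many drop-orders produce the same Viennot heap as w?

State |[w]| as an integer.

0(b) covers ∅
1(d) covers ∅
2(f) covers 1:d
3(b) covers 0:b
4(c) covers 2:f, 3:b
5(c) covers 4:c
6(b) covers 5:c
floor of heap: 0:b, 1:d
completions by unplaced set U, small U first (add the entries for U minus each lowest piece of U):
  |U|=1: {6}:1
  |U|=2: {5,6}:1
  |U|=3: {4,5,6}:1
  |U|=4: {2,4,5,6}:1  {3,4,5,6}:1
  |U|=5: {0,3,4,5,6}:1  {1,2,4,5,6}:1  {2,3,4,5,6}:2
  start at 0(b): 3
  start at 1(d): 3
sum over floor = 6

6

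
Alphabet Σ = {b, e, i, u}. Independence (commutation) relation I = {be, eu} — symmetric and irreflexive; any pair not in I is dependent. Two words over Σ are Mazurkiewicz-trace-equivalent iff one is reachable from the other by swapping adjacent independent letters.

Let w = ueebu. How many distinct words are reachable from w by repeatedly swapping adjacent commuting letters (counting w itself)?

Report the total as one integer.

piece 0:u — minimal
piece 1:e — minimal
piece 2:e rests on {1:e}
piece 3:b rests on {0:u}
piece 4:u rests on {3:b}
minimal pieces: {0:u, 1:e}
ways to finish when only these pieces remain (= sum over removing one remaining piece with nothing left below it):
  1 left: {2}→1  {4}→1
  2 left: {1,2}→1  {2,4}→2  {3,4}→1
  3 left: {0,3,4}→1  {1,2,4}→3  {2,3,4}→3
  placing 0:u first → 6 extensions
  placing 1:e first → 4 extensions
total linear extensions = 10

10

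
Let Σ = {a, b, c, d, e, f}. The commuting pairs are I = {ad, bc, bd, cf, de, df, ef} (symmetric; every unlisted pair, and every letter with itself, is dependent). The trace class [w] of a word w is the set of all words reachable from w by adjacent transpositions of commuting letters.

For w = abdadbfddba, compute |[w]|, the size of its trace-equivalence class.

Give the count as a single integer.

330

0(a) covers ∅
1(b) covers 0:a
2(d) covers ∅
3(a) covers 1:b
4(d) covers 2:d
5(b) covers 3:a
6(f) covers 5:b
7(d) covers 4:d
8(d) covers 7:d
9(b) covers 6:f
10(a) covers 9:b
floor of heap: 0:a, 2:d
completions by unplaced set U, small U first (add the entries for U minus each lowest piece of U):
  |U|=1: {8}:1  {10}:1
  |U|=2: {7,8}:1  {8,10}:2  {9,10}:1
  |U|=3: {4,7,8}:1  {6,9,10}:1  {7,8,10}:3  {8,9,10}:3
  |U|=4: {2,4,7,8}:1  {4,7,8,10}:4  {5,6,9,10}:1  {6,8,9,10}:4  {7,8,9,10}:6
  |U|=5: {2,4,7,8,10}:5  {3,5,6,9,10}:1  {4,7,8,9,10}:10  {5,6,8,9,10}:5  {6,7,8,9,10}:10
  |U|=6: {1,3,5,6,9,10}:1  {2,4,7,8,9,10}:15  {3,5,6,8,9,10}:6  {4,6,7,8,9,10}:20  {5,6,7,8,9,10}:15
  |U|=7: {0,1,3,5,6,9,10}:1  {1,3,5,6,8,9,10}:7  {2,4,6,7,8,9,10}:35  {3,5,6,7,8,9,10}:21  {4,5,6,7,8,9,10}:35
  |U|=8: {0,1,3,5,6,8,9,10}:8  {1,3,5,6,7,8,9,10}:28  {2,4,5,6,7,8,9,10}:70  {3,4,5,6,7,8,9,10}:56
  |U|=9: {0,1,3,5,6,7,8,9,10}:36  {1,3,4,5,6,7,8,9,10}:84  {2,3,4,5,6,7,8,9,10}:126
  start at 0(a): 210
  start at 2(d): 120
sum over floor = 330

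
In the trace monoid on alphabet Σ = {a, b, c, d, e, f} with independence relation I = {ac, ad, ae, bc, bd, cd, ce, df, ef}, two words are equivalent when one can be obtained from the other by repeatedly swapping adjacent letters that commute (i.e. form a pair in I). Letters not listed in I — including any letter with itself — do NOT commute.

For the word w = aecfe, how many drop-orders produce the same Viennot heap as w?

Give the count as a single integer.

20

drop 0:a onto floor
drop 1:e onto floor
drop 2:c onto floor
drop 3:f onto {0:a, 2:c}
drop 4:e onto {1:e}
ground layer = {0:a, 1:e, 2:c}
drop-orders for the pieces not yet dropped (sum over which currently-grounded one goes next):
  1 to go: {3} 1  {4} 1
  2 to go: {0,3} 1  {1,4} 1  {2,3} 1  {3,4} 2
  3 to go: {0,2,3} 2  {0,3,4} 3  {1,3,4} 3  {2,3,4} 3
  if 0:a drops first: 6 orders
  if 1:e drops first: 8 orders
  if 2:c drops first: 6 orders
heap linearizations: 20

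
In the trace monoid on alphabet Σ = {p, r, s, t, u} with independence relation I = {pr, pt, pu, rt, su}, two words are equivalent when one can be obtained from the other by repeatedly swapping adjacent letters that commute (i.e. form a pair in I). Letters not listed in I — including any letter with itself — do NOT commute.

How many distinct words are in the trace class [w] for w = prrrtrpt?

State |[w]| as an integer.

#0=p has no predecessor
#1=r has no predecessor
#2=r depends on [1:r]
#3=r depends on [2:r]
#4=t has no predecessor
#5=r depends on [3:r]
#6=p depends on [0:p]
#7=t depends on [4:t]
sources: [0:p, 1:r, 4:t]
N(rest) = Σ N(rest − s) over sources s of rest; N(one piece) = 1:
  size 1 → [5]=1  [6]=1  [7]=1
  size 2 → [0,6]=1  [3,5]=1  [4,7]=1  [5,6]=2  [5,7]=2  [6,7]=2
  size 3 → [0,5,6]=3  [0,6,7]=3  [2,3,5]=1  [3,5,6]=3  [3,5,7]=3  [4,5,7]=3  [4,6,7]=3  [5,6,7]=6
  size 4 → [0,3,5,6]=6  [0,4,6,7]=6  [0,5,6,7]=12  [1,2,3,5]=1  [2,3,5,6]=4  [2,3,5,7]=4  [3,4,5,7]=6  [3,5,6,7]=12  [4,5,6,7]=12
  size 5 → [0,2,3,5,6]=10  [0,3,5,6,7]=30  [0,4,5,6,7]=30  [1,2,3,5,6]=5  [1,2,3,5,7]=5  [2,3,4,5,7]=10  [2,3,5,6,7]=20  [3,4,5,6,7]=30
  size 6 → [0,1,2,3,5,6]=15  [0,2,3,5,6,7]=60  [0,3,4,5,6,7]=90  [1,2,3,4,5,7]=15  [1,2,3,5,6,7]=30  [2,3,4,5,6,7]=60
  first=0(p) contributes 105
  first=1(r) contributes 210
  first=4(t) contributes 105
|[w]| = 420

420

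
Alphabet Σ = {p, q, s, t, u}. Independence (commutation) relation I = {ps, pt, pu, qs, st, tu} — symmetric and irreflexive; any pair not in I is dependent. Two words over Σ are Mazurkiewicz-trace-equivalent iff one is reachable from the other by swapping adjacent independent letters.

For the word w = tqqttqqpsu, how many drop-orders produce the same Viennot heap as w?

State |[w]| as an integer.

#0=t has no predecessor
#1=q depends on [0:t]
#2=q depends on [1:q]
#3=t depends on [2:q]
#4=t depends on [3:t]
#5=q depends on [4:t]
#6=q depends on [5:q]
#7=p depends on [6:q]
#8=s has no predecessor
#9=u depends on [6:q, 8:s]
sources: [0:t, 8:s]
N(rest) = Σ N(rest − s) over sources s of rest; N(one piece) = 1:
  size 1 → [7]=1  [9]=1
  size 2 → [7,9]=2  [8,9]=1
  size 3 → [6,7,9]=2  [7,8,9]=3
  size 4 → [5,6,7,9]=2  [6,7,8,9]=5
  size 5 → [4,5,6,7,9]=2  [5,6,7,8,9]=7
  size 6 → [3,4,5,6,7,9]=2  [4,5,6,7,8,9]=9
  size 7 → [2,3,4,5,6,7,9]=2  [3,4,5,6,7,8,9]=11
  size 8 → [1,2,3,4,5,6,7,9]=2  [2,3,4,5,6,7,8,9]=13
  first=0(t) contributes 15
  first=8(s) contributes 2
|[w]| = 17

17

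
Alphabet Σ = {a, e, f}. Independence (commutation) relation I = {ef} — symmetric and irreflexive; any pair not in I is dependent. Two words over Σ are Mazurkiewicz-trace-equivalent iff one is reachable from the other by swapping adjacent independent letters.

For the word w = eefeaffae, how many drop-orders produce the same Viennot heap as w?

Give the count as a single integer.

4

drop 0:e onto floor
drop 1:e onto {0:e}
drop 2:f onto floor
drop 3:e onto {1:e}
drop 4:a onto {2:f, 3:e}
drop 5:f onto {4:a}
drop 6:f onto {5:f}
drop 7:a onto {6:f}
drop 8:e onto {7:a}
ground layer = {0:e, 2:f}
drop-orders for the pieces not yet dropped (sum over which currently-grounded one goes next):
  1 to go: {8} 1
  2 to go: {7,8} 1
  3 to go: {6,7,8} 1
  4 to go: {5,6,7,8} 1
  5 to go: {4,5,6,7,8} 1
  6 to go: {2,4,5,6,7,8} 1  {3,4,5,6,7,8} 1
  7 to go: {1,3,4,5,6,7,8} 1  {2,3,4,5,6,7,8} 2
  if 0:e drops first: 3 orders
  if 2:f drops first: 1 orders
heap linearizations: 4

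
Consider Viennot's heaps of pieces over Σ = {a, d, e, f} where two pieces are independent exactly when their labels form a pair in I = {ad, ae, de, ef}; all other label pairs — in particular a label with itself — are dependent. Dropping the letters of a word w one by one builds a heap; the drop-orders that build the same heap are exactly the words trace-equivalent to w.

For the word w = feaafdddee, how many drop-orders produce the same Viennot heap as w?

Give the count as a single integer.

120

piece 0:f — minimal
piece 1:e — minimal
piece 2:a rests on {0:f}
piece 3:a rests on {2:a}
piece 4:f rests on {3:a}
piece 5:d rests on {4:f}
piece 6:d rests on {5:d}
piece 7:d rests on {6:d}
piece 8:e rests on {1:e}
piece 9:e rests on {8:e}
minimal pieces: {0:f, 1:e}
ways to finish when only these pieces remain (= sum over removing one remaining piece with nothing left below it):
  1 left: {7}→1  {9}→1
  2 left: {6,7}→1  {7,9}→2  {8,9}→1
  3 left: {1,8,9}→1  {5,6,7}→1  {6,7,9}→3  {7,8,9}→3
  4 left: {1,7,8,9}→4  {4,5,6,7}→1  {5,6,7,9}→4  {6,7,8,9}→6
  5 left: {1,6,7,8,9}→10  {3,4,5,6,7}→1  {4,5,6,7,9}→5  {5,6,7,8,9}→10
  6 left: {1,5,6,7,8,9}→20  {2,3,4,5,6,7}→1  {3,4,5,6,7,9}→6  {4,5,6,7,8,9}→15
  7 left: {0,2,3,4,5,6,7}→1  {1,4,5,6,7,8,9}→35  {2,3,4,5,6,7,9}→7  {3,4,5,6,7,8,9}→21
  8 left: {0,2,3,4,5,6,7,9}→8  {1,3,4,5,6,7,8,9}→56  {2,3,4,5,6,7,8,9}→28
  placing 0:f first → 84 extensions
  placing 1:e first → 36 extensions
total linear extensions = 120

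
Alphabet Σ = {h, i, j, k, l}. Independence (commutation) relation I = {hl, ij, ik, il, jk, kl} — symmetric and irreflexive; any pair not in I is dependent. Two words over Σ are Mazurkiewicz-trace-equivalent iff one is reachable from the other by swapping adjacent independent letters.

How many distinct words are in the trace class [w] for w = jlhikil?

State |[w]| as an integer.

piece 0:j — minimal
piece 1:l rests on {0:j}
piece 2:h rests on {0:j}
piece 3:i rests on {2:h}
piece 4:k rests on {2:h}
piece 5:i rests on {3:i}
piece 6:l rests on {1:l}
minimal pieces: {0:j}
ways to finish when only these pieces remain (= sum over removing one remaining piece with nothing left below it):
  1 left: {4}→1  {5}→1  {6}→1
  2 left: {1,6}→1  {3,5}→1  {4,5}→2  {4,6}→2  {5,6}→2
  3 left: {1,4,6}→3  {1,5,6}→3  {3,4,5}→3  {3,5,6}→3  {4,5,6}→6
  4 left: {1,3,5,6}→6  {1,4,5,6}→12  {2,3,4,5}→3  {3,4,5,6}→12
  5 left: {1,3,4,5,6}→30  {2,3,4,5,6}→15
  placing 0:j first → 45 extensions

45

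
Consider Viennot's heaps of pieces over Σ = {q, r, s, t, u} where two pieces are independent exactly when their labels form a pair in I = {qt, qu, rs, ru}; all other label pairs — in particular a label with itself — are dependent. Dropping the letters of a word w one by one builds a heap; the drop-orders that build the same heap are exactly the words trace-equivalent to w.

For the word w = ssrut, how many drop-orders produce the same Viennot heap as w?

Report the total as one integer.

4

#0=s has no predecessor
#1=s depends on [0:s]
#2=r has no predecessor
#3=u depends on [1:s]
#4=t depends on [2:r, 3:u]
sources: [0:s, 2:r]
N(rest) = Σ N(rest − s) over sources s of rest; N(one piece) = 1:
  size 1 → [4]=1
  size 2 → [2,4]=1  [3,4]=1
  size 3 → [1,3,4]=1  [2,3,4]=2
  first=0(s) contributes 3
  first=2(r) contributes 1
|[w]| = 4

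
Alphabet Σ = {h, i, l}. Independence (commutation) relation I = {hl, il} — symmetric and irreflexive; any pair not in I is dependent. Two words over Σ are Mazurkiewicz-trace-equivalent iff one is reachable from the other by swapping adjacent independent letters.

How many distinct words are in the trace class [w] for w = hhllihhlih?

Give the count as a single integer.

drop 0:h onto floor
drop 1:h onto {0:h}
drop 2:l onto floor
drop 3:l onto {2:l}
drop 4:i onto {1:h}
drop 5:h onto {4:i}
drop 6:h onto {5:h}
drop 7:l onto {3:l}
drop 8:i onto {6:h}
drop 9:h onto {8:i}
ground layer = {0:h, 2:l}
drop-orders for the pieces not yet dropped (sum over which currently-grounded one goes next):
  1 to go: {7} 1  {9} 1
  2 to go: {3,7} 1  {7,9} 2  {8,9} 1
  3 to go: {2,3,7} 1  {3,7,9} 3  {6,8,9} 1  {7,8,9} 3
  4 to go: {2,3,7,9} 4  {3,7,8,9} 6  {5,6,8,9} 1  {6,7,8,9} 4
  5 to go: {2,3,7,8,9} 10  {3,6,7,8,9} 10  {4,5,6,8,9} 1  {5,6,7,8,9} 5
  6 to go: {1,4,5,6,8,9} 1  {2,3,6,7,8,9} 20  {3,5,6,7,8,9} 15  {4,5,6,7,8,9} 6
  7 to go: {0,1,4,5,6,8,9} 1  {1,4,5,6,7,8,9} 7  {2,3,5,6,7,8,9} 35  {3,4,5,6,7,8,9} 21
  8 to go: {0,1,4,5,6,7,8,9} 8  {1,3,4,5,6,7,8,9} 28  {2,3,4,5,6,7,8,9} 56
  if 0:h drops first: 84 orders
  if 2:l drops first: 36 orders
heap linearizations: 120

120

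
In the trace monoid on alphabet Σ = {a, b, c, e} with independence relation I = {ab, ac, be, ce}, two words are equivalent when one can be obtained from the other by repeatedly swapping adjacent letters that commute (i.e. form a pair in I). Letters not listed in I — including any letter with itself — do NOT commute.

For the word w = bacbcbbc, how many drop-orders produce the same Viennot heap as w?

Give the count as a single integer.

8

#0=b has no predecessor
#1=a has no predecessor
#2=c depends on [0:b]
#3=b depends on [2:c]
#4=c depends on [3:b]
#5=b depends on [4:c]
#6=b depends on [5:b]
#7=c depends on [6:b]
sources: [0:b, 1:a]
N(rest) = Σ N(rest − s) over sources s of rest; N(one piece) = 1:
  size 1 → [1]=1  [7]=1
  size 2 → [1,7]=2  [6,7]=1
  size 3 → [1,6,7]=3  [5,6,7]=1
  size 4 → [1,5,6,7]=4  [4,5,6,7]=1
  size 5 → [1,4,5,6,7]=5  [3,4,5,6,7]=1
  size 6 → [1,3,4,5,6,7]=6  [2,3,4,5,6,7]=1
  first=0(b) contributes 7
  first=1(a) contributes 1
|[w]| = 8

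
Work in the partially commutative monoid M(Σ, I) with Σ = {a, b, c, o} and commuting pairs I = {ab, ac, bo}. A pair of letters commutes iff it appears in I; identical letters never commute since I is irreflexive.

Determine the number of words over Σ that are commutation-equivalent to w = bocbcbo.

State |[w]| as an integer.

piece 0:b — minimal
piece 1:o — minimal
piece 2:c rests on {0:b, 1:o}
piece 3:b rests on {2:c}
piece 4:c rests on {3:b}
piece 5:b rests on {4:c}
piece 6:o rests on {4:c}
minimal pieces: {0:b, 1:o}
ways to finish when only these pieces remain (= sum over removing one remaining piece with nothing left below it):
  1 left: {5}→1  {6}→1
  2 left: {5,6}→2
  3 left: {4,5,6}→2
  4 left: {3,4,5,6}→2
  5 left: {2,3,4,5,6}→2
  placing 0:b first → 2 extensions
  placing 1:o first → 2 extensions
total linear extensions = 4

4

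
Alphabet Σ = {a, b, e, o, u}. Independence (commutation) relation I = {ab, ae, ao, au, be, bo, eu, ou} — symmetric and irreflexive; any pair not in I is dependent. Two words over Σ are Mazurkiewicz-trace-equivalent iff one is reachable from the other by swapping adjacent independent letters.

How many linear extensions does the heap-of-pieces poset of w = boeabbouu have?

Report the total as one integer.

504

0(b) covers ∅
1(o) covers ∅
2(e) covers 1:o
3(a) covers ∅
4(b) covers 0:b
5(b) covers 4:b
6(o) covers 2:e
7(u) covers 5:b
8(u) covers 7:u
floor of heap: 0:b, 1:o, 3:a
completions by unplaced set U, small U first (add the entries for U minus each lowest piece of U):
  |U|=1: {3}:1  {6}:1  {8}:1
  |U|=2: {2,6}:1  {3,6}:2  {3,8}:2  {6,8}:2  {7,8}:1
  |U|=3: {1,2,6}:1  {2,3,6}:3  {2,6,8}:3  {3,6,8}:6  {3,7,8}:3  {5,7,8}:1  {6,7,8}:3
  |U|=4: {1,2,3,6}:4  {1,2,6,8}:4  {2,3,6,8}:12  {2,6,7,8}:6  {3,5,7,8}:4  {3,6,7,8}:12  {4,5,7,8}:1  {5,6,7,8}:4
  |U|=5: {0,4,5,7,8}:1  {1,2,3,6,8}:20  {1,2,6,7,8}:10  {2,3,6,7,8}:30  {2,5,6,7,8}:10  {3,4,5,7,8}:5  {3,5,6,7,8}:20  {4,5,6,7,8}:5
  |U|=6: {0,3,4,5,7,8}:6  {0,4,5,6,7,8}:6  {1,2,3,6,7,8}:60  {1,2,5,6,7,8}:20  {2,3,5,6,7,8}:60  {2,4,5,6,7,8}:15  {3,4,5,6,7,8}:30
  |U|=7: {0,2,4,5,6,7,8}:21  {0,3,4,5,6,7,8}:42  {1,2,3,5,6,7,8}:140  {1,2,4,5,6,7,8}:35  {2,3,4,5,6,7,8}:105
  start at 0(b): 280
  start at 1(o): 168
  start at 3(a): 56
sum over floor = 504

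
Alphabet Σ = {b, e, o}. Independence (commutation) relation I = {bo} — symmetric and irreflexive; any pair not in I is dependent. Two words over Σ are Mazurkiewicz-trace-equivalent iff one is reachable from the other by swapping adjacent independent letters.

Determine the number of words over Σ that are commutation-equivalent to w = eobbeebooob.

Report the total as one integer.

piece 0:e — minimal
piece 1:o rests on {0:e}
piece 2:b rests on {0:e}
piece 3:b rests on {2:b}
piece 4:e rests on {1:o, 3:b}
piece 5:e rests on {4:e}
piece 6:b rests on {5:e}
piece 7:o rests on {5:e}
piece 8:o rests on {7:o}
piece 9:o rests on {8:o}
piece 10:b rests on {6:b}
minimal pieces: {0:e}
ways to finish when only these pieces remain (= sum over removing one remaining piece with nothing left below it):
  1 left: {9}→1  {10}→1
  2 left: {6,10}→1  {8,9}→1  {9,10}→2
  3 left: {6,9,10}→3  {7,8,9}→1  {8,9,10}→3
  4 left: {6,8,9,10}→6  {7,8,9,10}→4
  5 left: {6,7,8,9,10}→10
  6 left: {5,6,7,8,9,10}→10
  7 left: {4,5,6,7,8,9,10}→10
  8 left: {1,4,5,6,7,8,9,10}→10  {3,4,5,6,7,8,9,10}→10
  9 left: {1,3,4,5,6,7,8,9,10}→20  {2,3,4,5,6,7,8,9,10}→10
  placing 0:e first → 30 extensions

30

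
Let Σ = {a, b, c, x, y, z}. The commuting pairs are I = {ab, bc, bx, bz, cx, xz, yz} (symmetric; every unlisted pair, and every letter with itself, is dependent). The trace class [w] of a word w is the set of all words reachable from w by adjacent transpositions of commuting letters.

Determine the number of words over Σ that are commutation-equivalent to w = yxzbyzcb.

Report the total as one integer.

0(y) covers ∅
1(x) covers 0:y
2(z) covers ∅
3(b) covers 0:y
4(y) covers 1:x, 3:b
5(z) covers 2:z
6(c) covers 4:y, 5:z
7(b) covers 4:y
floor of heap: 0:y, 2:z
completions by unplaced set U, small U first (add the entries for U minus each lowest piece of U):
  |U|=1: {6}:1  {7}:1
  |U|=2: {5,6}:1  {6,7}:2
  |U|=3: {2,5,6}:1  {4,6,7}:2  {5,6,7}:3
  |U|=4: {1,4,6,7}:2  {2,5,6,7}:4  {3,4,6,7}:2  {4,5,6,7}:5
  |U|=5: {1,3,4,6,7}:4  {1,4,5,6,7}:7  {2,4,5,6,7}:9  {3,4,5,6,7}:7
  |U|=6: {0,1,3,4,6,7}:4  {1,2,4,5,6,7}:16  {1,3,4,5,6,7}:18  {2,3,4,5,6,7}:16
  start at 0(y): 50
  start at 2(z): 22
sum over floor = 72

72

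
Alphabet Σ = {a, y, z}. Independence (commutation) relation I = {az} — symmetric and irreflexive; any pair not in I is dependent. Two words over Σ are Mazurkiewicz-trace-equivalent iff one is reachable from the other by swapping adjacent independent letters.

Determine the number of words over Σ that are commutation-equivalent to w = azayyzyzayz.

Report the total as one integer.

6

piece 0:a — minimal
piece 1:z — minimal
piece 2:a rests on {0:a}
piece 3:y rests on {1:z, 2:a}
piece 4:y rests on {3:y}
piece 5:z rests on {4:y}
piece 6:y rests on {5:z}
piece 7:z rests on {6:y}
piece 8:a rests on {6:y}
piece 9:y rests on {7:z, 8:a}
piece 10:z rests on {9:y}
minimal pieces: {0:a, 1:z}
ways to finish when only these pieces remain (= sum over removing one remaining piece with nothing left below it):
  1 left: {10}→1
  2 left: {9,10}→1
  3 left: {7,9,10}→1  {8,9,10}→1
  4 left: {7,8,9,10}→2
  5 left: {6,7,8,9,10}→2
  6 left: {5,6,7,8,9,10}→2
  7 left: {4,5,6,7,8,9,10}→2
  8 left: {3,4,5,6,7,8,9,10}→2
  9 left: {1,3,4,5,6,7,8,9,10}→2  {2,3,4,5,6,7,8,9,10}→2
  placing 0:a first → 4 extensions
  placing 1:z first → 2 extensions
total linear extensions = 6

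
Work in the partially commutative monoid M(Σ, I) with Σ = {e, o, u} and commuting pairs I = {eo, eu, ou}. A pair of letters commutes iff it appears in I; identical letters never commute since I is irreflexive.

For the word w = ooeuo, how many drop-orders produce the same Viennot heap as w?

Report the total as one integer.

20

piece 0:o — minimal
piece 1:o rests on {0:o}
piece 2:e — minimal
piece 3:u — minimal
piece 4:o rests on {1:o}
minimal pieces: {0:o, 2:e, 3:u}
ways to finish when only these pieces remain (= sum over removing one remaining piece with nothing left below it):
  1 left: {2}→1  {3}→1  {4}→1
  2 left: {1,4}→1  {2,3}→2  {2,4}→2  {3,4}→2
  3 left: {0,1,4}→1  {1,2,4}→3  {1,3,4}→3  {2,3,4}→6
  placing 0:o first → 12 extensions
  placing 2:e first → 4 extensions
  placing 3:u first → 4 extensions
total linear extensions = 20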